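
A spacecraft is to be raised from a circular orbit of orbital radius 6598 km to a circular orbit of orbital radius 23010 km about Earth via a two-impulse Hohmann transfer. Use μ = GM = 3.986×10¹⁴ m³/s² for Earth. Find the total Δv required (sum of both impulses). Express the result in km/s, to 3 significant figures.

Δv_total ≈ 3.30 km/s

r₁ = 6598 km = 6.598×10⁶ m.
r₂ = 23010 km = 2.301×10⁷ m.
Transfer ellipse a_t = (r₁ + r₂)/2 = 1.480×10⁷ m.
At r₁: circular v_c1 = √(μ/r₁) = 7773 m/s; transfer-perigee v_p = √[μ(2/r₁ − 1/a_t)] = 9690 m/s.
Δv₁ = v_p − v_c1 = 1918 m/s.
At r₂: circular v_c2 = √(μ/r₂) = 4162 m/s; transfer-apogee v_a = √[μ(2/r₂ − 1/a_t)] = 2779 m/s.
Δv₂ = v_c2 − v_a = 1383 m/s.
Total Δv = Δv₁ + Δv₂ = 3301 m/s = 3.301 km/s.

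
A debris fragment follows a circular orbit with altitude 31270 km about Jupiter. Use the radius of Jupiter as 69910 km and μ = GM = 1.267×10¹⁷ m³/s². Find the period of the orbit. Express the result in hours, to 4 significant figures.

T ≈ 4.990 hours

r = 69910 + 31270 = 101180 km = 1.0118×10⁸ m.
Kepler's third law: T = 2π√(r³/μ) = 2π√((1.012×10⁸)³ / 1.267×10¹⁷).
r³/μ = 8.175×10⁶ s², so T = 2π × 2.859×10³ = 1.797×10⁴ s.
Converting: 1.797×10⁴ s ÷ 3600 = 4.990 hours.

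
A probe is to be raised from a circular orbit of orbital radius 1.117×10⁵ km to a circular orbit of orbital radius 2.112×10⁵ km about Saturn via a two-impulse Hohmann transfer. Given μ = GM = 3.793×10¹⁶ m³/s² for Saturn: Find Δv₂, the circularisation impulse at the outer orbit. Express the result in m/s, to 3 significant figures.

Δv ≈ 2250 m/s

r₁ = 1.117×10⁵ km = 1.117×10⁸ m.
r₂ = 2.112×10⁵ km = 2.112×10⁸ m.
Transfer ellipse a_t = (r₁ + r₂)/2 = 1.614×10⁸ m.
At r₁: circular v_c1 = √(μ/r₁) = 18430 m/s; transfer-perikrone v_p = √[μ(2/r₁ − 1/a_t)] = 21080 m/s.
At r₂: circular v_c2 = √(μ/r₂) = 13400 m/s; transfer-apokrone v_a = √[μ(2/r₂ − 1/a_t)] = 11150 m/s.
Δv₂ = v_c2 − v_a = 2254 m/s.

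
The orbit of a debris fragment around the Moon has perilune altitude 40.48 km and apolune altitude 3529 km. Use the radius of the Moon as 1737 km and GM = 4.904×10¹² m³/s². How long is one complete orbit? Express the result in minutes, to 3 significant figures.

r_p = 1737 + 40.48 = 1777.5 km = 1.7775×10⁶ m.
r_a = 1737 + 3529 = 5266.0 km = 5.2660×10⁶ m.
Semi-major axis a = (r_p + r_a)/2 = (1777.5 + 5266.0)/2 = 3521.7 km = 3.522×10⁶ m.
By Kepler's third law T = 2π√(a³/μ) = 2π × 2.984×10³ = 1.875×10⁴ s.
= 312.5 minutes.

T ≈ 313 minutes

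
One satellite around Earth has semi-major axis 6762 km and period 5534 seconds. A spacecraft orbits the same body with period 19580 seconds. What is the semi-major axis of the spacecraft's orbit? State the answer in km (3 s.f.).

a₂ ≈ 15700 km

Kepler's third law: a³ ∝ T², so a₂ = a₁ (T₂/T₁)^(2/3).
T₂/T₁ = 3.538, (T₂/T₁)^(2/3) = 2.322.
a₂ = 6762 × 2.322 = 15700 km.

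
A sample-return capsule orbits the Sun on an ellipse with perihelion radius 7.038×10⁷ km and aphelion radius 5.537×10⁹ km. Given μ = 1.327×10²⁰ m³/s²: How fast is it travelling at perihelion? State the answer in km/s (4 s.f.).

v ≈ 61.02 km/s

Semi-major axis a = (r_p + r_a)/2 = 2.8037×10⁹ km = 2.804×10¹² m.
Vis-viva: v² = μ(2/r − 1/a) = 1.327×10²⁰ × (2.842×10⁻¹¹ − 3.567×10⁻¹³) = 3.724×10⁹ m²/s².
v = 61020 m/s = 61.02 km/s.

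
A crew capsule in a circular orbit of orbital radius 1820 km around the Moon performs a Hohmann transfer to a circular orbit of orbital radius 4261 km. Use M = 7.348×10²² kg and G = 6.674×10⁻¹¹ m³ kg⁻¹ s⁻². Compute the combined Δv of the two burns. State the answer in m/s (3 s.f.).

μ = GM = 6.674×10⁻¹¹ × 7.348×10²² = 4.904×10¹² m³/s².
r₁ = 1820 km = 1.820×10⁶ m.
r₂ = 4261 km = 4.261×10⁶ m.
Transfer ellipse a_t = (r₁ + r₂)/2 = 3.040×10⁶ m.
At r₁: circular v_c1 = √(μ/r₁) = 1642 m/s; transfer-perilune v_p = √[μ(2/r₁ − 1/a_t)] = 1943 m/s.
Δv₁ = v_p − v_c1 = 301.7 m/s.
At r₂: circular v_c2 = √(μ/r₂) = 1073 m/s; transfer-apolune v_a = √[μ(2/r₂ − 1/a_t)] = 830.0 m/s.
Δv₂ = v_c2 − v_a = 242.8 m/s.
Total Δv = Δv₁ + Δv₂ = 544.5 m/s.

Δv_total ≈ 545 m/s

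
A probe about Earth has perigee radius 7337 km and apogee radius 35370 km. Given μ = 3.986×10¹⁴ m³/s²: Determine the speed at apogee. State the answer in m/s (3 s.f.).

Semi-major axis a = (r_p + r_a)/2 = 21354 km = 2.135×10⁷ m.
Vis-viva: v² = μ(2/r − 1/a) = 3.986×10¹⁴ × (5.655×10⁻⁸ − 4.683×10⁻⁸) = 3.872×10⁶ m²/s².
v = 1968 m/s.

v ≈ 1970 m/s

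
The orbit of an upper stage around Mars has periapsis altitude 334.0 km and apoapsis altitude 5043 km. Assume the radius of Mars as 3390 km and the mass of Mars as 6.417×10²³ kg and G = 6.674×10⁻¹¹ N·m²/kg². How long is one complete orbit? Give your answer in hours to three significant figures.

T ≈ 4.00 hours

μ = GM = 6.674×10⁻¹¹ × 6.417×10²³ = 4.283×10¹³ m³/s².
r_p = 3390 + 334.0 = 3724.0 km = 3.7240×10⁶ m.
r_a = 3390 + 5043 = 8433.0 km = 8.4330×10⁶ m.
Semi-major axis a = (r_p + r_a)/2 = (3724.0 + 8433.0)/2 = 6078.5 km = 6.078×10⁶ m.
By Kepler's third law T = 2π√(a³/μ) = 2π × 2.290×10³ = 1.439×10⁴ s.
= 3.997 hours.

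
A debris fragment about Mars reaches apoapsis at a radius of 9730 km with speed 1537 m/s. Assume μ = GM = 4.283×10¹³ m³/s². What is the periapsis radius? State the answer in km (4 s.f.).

periapsis radius ≈ 3568 km

r_a = 9.730×10⁶ m.
Specific energy ε = v²/2 − μ/r = -3.221×10⁶ J/kg, so a = −μ/(2ε) = 6.649×10⁶ m.
The apsides satisfy r_p + r_a = 2a, so the periapsis radius is 2a − r_a = 3.568×10⁶ m = 3568.5 km.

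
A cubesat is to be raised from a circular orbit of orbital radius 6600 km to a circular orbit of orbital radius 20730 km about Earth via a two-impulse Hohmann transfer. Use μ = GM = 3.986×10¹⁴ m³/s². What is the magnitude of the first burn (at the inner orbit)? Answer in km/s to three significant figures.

r₁ = 6600 km = 6.600×10⁶ m.
r₂ = 20730 km = 2.073×10⁷ m.
Transfer ellipse a_t = (r₁ + r₂)/2 = 1.366×10⁷ m.
At r₁: circular v_c1 = √(μ/r₁) = 7771 m/s; transfer-perigee v_p = √[μ(2/r₁ − 1/a_t)] = 9572 m/s.
Δv₁ = v_p − v_c1 = 1800 m/s.
= 1.800 km/s.

Δv ≈ 1.80 km/s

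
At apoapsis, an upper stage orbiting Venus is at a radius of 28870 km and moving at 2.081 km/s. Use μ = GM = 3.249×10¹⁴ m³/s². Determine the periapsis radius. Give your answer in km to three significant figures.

periapsis radius ≈ 6880 km

r_a = 2.887×10⁷ m.
Specific energy ε = v²/2 − μ/r = -9.089×10⁶ J/kg, so a = −μ/(2ε) = 1.787×10⁷ m.
The apsides satisfy r_p + r_a = 2a, so the periapsis radius is 2a − r_a = 6.878×10⁶ m = 6878.0 km.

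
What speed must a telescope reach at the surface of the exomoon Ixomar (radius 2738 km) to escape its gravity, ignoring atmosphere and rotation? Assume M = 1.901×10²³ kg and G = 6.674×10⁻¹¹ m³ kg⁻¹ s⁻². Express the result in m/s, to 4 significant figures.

μ = GM = 6.674×10⁻¹¹ × 1.901×10²³ = 1.269×10¹³ m³/s².
r = R = 2.738×10⁶ m.
Escape speed v_esc = √(2μ/r) = √(2 × 1.269×10¹³ / 2.738×10⁶) = √(9.268×10⁶) = 3044 m/s.

v_esc ≈ 3044 m/s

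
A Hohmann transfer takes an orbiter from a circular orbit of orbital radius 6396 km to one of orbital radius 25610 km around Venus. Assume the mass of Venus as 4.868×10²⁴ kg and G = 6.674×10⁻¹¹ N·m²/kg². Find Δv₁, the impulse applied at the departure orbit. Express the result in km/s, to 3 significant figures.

Δv ≈ 1.89 km/s

μ = GM = 6.674×10⁻¹¹ × 4.868×10²⁴ = 3.249×10¹⁴ m³/s².
r₁ = 6396 km = 6.396×10⁶ m.
r₂ = 25610 km = 2.561×10⁷ m.
Transfer ellipse a_t = (r₁ + r₂)/2 = 1.600×10⁷ m.
At r₁: circular v_c1 = √(μ/r₁) = 7127 m/s; transfer-periapsis v_p = √[μ(2/r₁ − 1/a_t)] = 9016 m/s.
Δv₁ = v_p − v_c1 = 1889 m/s.
= 1.889 km/s.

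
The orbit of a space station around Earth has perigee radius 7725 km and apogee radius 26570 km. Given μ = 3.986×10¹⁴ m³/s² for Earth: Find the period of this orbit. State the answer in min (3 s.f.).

Semi-major axis a = (r_p + r_a)/2 = (7725.0 + 26570)/2 = 17148 km = 1.715×10⁷ m.
By Kepler's third law T = 2π√(a³/μ) = 2π × 3.557×10³ = 2.235×10⁴ s.
= 372.4 min.

T ≈ 372 min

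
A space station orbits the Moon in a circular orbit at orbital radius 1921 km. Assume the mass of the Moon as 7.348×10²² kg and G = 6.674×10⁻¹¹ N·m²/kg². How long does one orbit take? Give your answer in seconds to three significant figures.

μ = GM = 6.674×10⁻¹¹ × 7.348×10²² = 4.904×10¹² m³/s².
r = 1921 km = 1.921×10⁶ m.
Kepler's third law: T = 2π√(r³/μ) = 2π√((1.921×10⁶)³ / 4.904×10¹²).
r³/μ = 1.446×10⁶ s², so T = 2π × 1.202×10³ = 7.554×10³ s.

T ≈ 7550 seconds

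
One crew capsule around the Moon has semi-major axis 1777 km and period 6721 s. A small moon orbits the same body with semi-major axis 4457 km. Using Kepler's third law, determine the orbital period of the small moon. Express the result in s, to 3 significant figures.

T₂ ≈ 26700 s

Kepler's third law: T² ∝ a³, so T₂ = T₁ (a₂/a₁)^(3/2).
a₂/a₁ = 2.508, (a₂/a₁)^(3/2) = 3.972.
T₂ = 6721 × 3.972 = 26700 s.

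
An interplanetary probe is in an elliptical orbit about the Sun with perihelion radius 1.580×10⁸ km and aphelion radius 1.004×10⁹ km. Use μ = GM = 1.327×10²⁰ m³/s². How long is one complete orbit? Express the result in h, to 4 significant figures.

T ≈ 67100 h

Semi-major axis a = (r_p + r_a)/2 = (1.5800×10⁸ + 1.0040×10⁹)/2 = 5.8100×10⁸ km = 5.810×10¹¹ m.
By Kepler's third law T = 2π√(a³/μ) = 2π × 3.844×10⁷ = 2.416×10⁸ s.
= 67100 h.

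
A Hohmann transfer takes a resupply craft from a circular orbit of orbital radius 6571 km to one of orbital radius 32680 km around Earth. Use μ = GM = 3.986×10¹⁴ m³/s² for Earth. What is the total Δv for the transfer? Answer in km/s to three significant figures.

Δv_total ≈ 3.73 km/s

r₁ = 6571 km = 6.571×10⁶ m.
r₂ = 32680 km = 3.268×10⁷ m.
Transfer ellipse a_t = (r₁ + r₂)/2 = 1.963×10⁷ m.
At r₁: circular v_c1 = √(μ/r₁) = 7788 m/s; transfer-perigee v_p = √[μ(2/r₁ − 1/a_t)] = 10050 m/s.
Δv₁ = v_p − v_c1 = 2262 m/s.
At r₂: circular v_c2 = √(μ/r₂) = 3492 m/s; transfer-apogee v_a = √[μ(2/r₂ − 1/a_t)] = 2021 m/s.
Δv₂ = v_c2 − v_a = 1472 m/s.
Total Δv = Δv₁ + Δv₂ = 3734 m/s = 3.734 km/s.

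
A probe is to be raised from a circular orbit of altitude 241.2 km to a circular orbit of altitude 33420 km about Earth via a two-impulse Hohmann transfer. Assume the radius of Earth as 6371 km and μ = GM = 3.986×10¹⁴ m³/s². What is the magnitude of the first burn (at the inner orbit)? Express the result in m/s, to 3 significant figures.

r₁ = 6371 + 241.2 = 6612.2 km = 6.6122×10⁶ m.
r₂ = 6371 + 33420 = 39791 km = 3.9791×10⁷ m.
Transfer ellipse a_t = (r₁ + r₂)/2 = 2.320×10⁷ m.
At r₁: circular v_c1 = √(μ/r₁) = 7764 m/s; transfer-perigee v_p = √[μ(2/r₁ − 1/a_t)] = 10170 m/s.
Δv₁ = v_p − v_c1 = 2404 m/s.

Δv ≈ 2400 m/s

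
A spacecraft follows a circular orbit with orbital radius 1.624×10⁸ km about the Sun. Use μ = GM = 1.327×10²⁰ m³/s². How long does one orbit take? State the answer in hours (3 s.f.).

r = 1.624×10⁸ km = 1.624×10¹¹ m.
Kepler's third law: T = 2π√(r³/μ) = 2π√((1.624×10¹¹)³ / 1.327×10²⁰).
r³/μ = 3.228×10¹³ s², so T = 2π × 5.681×10⁶ = 3.570×10⁷ s.
Converting: 3.570×10⁷ s ÷ 3600 = 9916 hours.

T ≈ 9920 hours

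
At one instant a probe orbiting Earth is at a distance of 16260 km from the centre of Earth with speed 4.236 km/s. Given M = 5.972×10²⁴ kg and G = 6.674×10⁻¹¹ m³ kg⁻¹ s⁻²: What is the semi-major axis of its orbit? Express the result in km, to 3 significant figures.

μ = GM = 6.674×10⁻¹¹ × 5.972×10²⁴ = 3.986×10¹⁴ m³/s².
r = 1.626×10⁷ m.
Specific orbital energy ε = v²/2 − μ/r = (4236)²/2 − 3.986×10¹⁴/1.626×10⁷ = -1.554×10⁷ J/kg.
Since ε = −μ/(2a), a = −μ/(2ε) = 1.282×10⁷ m = 12824 km.

a ≈ 12800 km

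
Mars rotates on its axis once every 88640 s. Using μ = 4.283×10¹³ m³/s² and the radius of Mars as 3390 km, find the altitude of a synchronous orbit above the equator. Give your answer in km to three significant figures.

A synchronous orbit has period T, so by Kepler's third law a = (μT²/4π²)^(1/3).
μT²/4π² = 4.283×10¹³ × (8.864×10⁴)² / 39.48 = 8.524×10²¹ m³.
a = 2.043×10⁷ m = 20428 km.
Altitude h = a − R = 20428 − 3390 = 17038 km.

h_sync ≈ 17000 km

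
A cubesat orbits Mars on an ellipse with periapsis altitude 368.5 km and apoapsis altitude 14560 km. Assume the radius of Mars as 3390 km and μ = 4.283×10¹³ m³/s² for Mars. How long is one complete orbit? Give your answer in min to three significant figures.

r_p = 3390 + 368.5 = 3758.5 km = 3.7585×10⁶ m.
r_a = 3390 + 14560 = 17950 km = 1.7950×10⁷ m.
Semi-major axis a = (r_p + r_a)/2 = (3758.5 + 17950)/2 = 10854 km = 1.085×10⁷ m.
By Kepler's third law T = 2π√(a³/μ) = 2π × 5.464×10³ = 3.433×10⁴ s.
= 572.2 min.

T ≈ 572 min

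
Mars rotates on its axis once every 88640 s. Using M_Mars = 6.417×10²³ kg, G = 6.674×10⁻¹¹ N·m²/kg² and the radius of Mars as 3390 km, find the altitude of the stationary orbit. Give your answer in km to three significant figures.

μ = GM = 6.674×10⁻¹¹ × 6.417×10²³ = 4.283×10¹³ m³/s².
A synchronous orbit has period T, so by Kepler's third law a = (μT²/4π²)^(1/3).
μT²/4π² = 4.283×10¹³ × (8.864×10⁴)² / 39.48 = 8.524×10²¹ m³.
a = 2.043×10⁷ m = 20427 km.
Altitude h = a − R = 20427 − 3390 = 17037 km.

h_sync ≈ 17000 km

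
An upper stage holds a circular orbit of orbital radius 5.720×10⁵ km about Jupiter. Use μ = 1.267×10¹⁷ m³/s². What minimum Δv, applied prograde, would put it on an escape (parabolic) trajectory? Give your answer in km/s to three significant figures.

r = 5.720×10⁵ km = 5.720×10⁸ m.
Circular speed v_c = √(μ/r) = 14880 m/s.
Escape speed v_esc = √(2μ/r) = √2 × v_c = 21050 m/s.
Δv = v_esc − v_c = 6165 m/s = 6.165 km/s.

Δv ≈ 6.16 km/s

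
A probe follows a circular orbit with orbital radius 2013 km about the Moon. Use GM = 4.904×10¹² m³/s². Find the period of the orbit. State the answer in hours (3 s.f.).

r = 2013 km = 2.013×10⁶ m.
Kepler's third law: T = 2π√(r³/μ) = 2π√((2.013×10⁶)³ / 4.904×10¹²).
r³/μ = 1.663×10⁶ s², so T = 2π × 1.290×10³ = 8.103×10³ s.
Converting: 8.103×10³ s ÷ 3600 = 2.251 hours.

T ≈ 2.25 hours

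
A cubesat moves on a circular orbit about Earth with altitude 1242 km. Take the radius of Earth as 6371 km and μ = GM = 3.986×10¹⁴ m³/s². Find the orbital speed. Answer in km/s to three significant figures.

r = 6371 + 1242 = 7613.0 km = 7.6130×10⁶ m.
For a circular orbit v = √(μ/r) = √(3.986×10¹⁴ / 7.613×10⁶) = √(5.236×10⁷) = 7236 m/s.
That is 7.236 km/s.

v ≈ 7.24 km/s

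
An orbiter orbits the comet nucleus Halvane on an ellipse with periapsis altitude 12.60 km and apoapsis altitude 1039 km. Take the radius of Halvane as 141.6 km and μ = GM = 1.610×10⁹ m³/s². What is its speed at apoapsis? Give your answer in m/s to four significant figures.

r_p = 141.6 + 12.60 = 154.20 km = 1.5420×10⁵ m.
r_a = 141.6 + 1039 = 1180.6 km = 1.1806×10⁶ m.
Semi-major axis a = (r_p + r_a)/2 = 667.40 km = 6.674×10⁵ m.
Vis-viva: v² = μ(2/r − 1/a) = 1.610×10⁹ × (1.694×10⁻⁶ − 1.498×10⁻⁶) = 3.151×10² m²/s².
v = 17.75 m/s.

v ≈ 17.75 m/s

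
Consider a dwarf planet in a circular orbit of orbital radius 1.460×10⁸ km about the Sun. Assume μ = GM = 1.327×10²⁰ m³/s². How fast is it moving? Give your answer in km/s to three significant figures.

v ≈ 30.1 km/s

r = 1.460×10⁸ km = 1.460×10¹¹ m.
For a circular orbit v = √(μ/r) = √(1.327×10²⁰ / 1.460×10¹¹) = √(9.089×10⁸) = 30150 m/s.
That is 30.15 km/s.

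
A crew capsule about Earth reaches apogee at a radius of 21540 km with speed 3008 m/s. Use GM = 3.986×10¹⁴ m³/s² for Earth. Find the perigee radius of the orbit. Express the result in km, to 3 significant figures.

r_a = 2.154×10⁷ m.
Specific energy ε = v²/2 − μ/r = -1.398×10⁷ J/kg, so a = −μ/(2ε) = 1.425×10⁷ m.
The apsides satisfy r_p + r_a = 2a, so the perigee radius is 2a − r_a = 6.970×10⁶ m = 6970.0 km.

perigee radius ≈ 6970 km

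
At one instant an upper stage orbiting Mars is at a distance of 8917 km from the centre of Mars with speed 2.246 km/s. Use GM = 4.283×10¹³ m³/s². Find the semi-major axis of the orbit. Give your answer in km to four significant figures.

a ≈ 9389 km

r = 8.917×10⁶ m.
Specific orbital energy ε = v²/2 − μ/r = (2246)²/2 − 4.283×10¹³/8.917×10⁶ = -2.281×10⁶ J/kg.
Since ε = −μ/(2a), a = −μ/(2ε) = 9.389×10⁶ m = 9388.7 km.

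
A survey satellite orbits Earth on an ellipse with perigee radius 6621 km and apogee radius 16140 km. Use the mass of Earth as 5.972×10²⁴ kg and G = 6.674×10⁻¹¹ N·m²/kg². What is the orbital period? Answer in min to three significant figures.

T ≈ 201 min

μ = GM = 6.674×10⁻¹¹ × 5.972×10²⁴ = 3.986×10¹⁴ m³/s².
Semi-major axis a = (r_p + r_a)/2 = (6621.0 + 16140)/2 = 11380 km = 1.138×10⁷ m.
By Kepler's third law T = 2π√(a³/μ) = 2π × 1.923×10³ = 1.208×10⁴ s.
= 201.4 min.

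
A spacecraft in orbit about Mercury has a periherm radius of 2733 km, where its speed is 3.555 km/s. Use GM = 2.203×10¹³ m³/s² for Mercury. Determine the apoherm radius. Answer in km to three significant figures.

r_p = 2.733×10⁶ m.
Specific energy ε = v²/2 − μ/r = -1.742×10⁶ J/kg, so a = −μ/(2ε) = 6.324×10⁶ m.
The apsides satisfy r_p + r_a = 2a, so the apoherm radius is 2a − r_p = 9.915×10⁶ m = 9915.4 km.

apoherm radius ≈ 9920 km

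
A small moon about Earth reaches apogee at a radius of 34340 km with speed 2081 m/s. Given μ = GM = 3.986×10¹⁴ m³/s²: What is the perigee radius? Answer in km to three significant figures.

r_a = 3.434×10⁷ m.
Specific energy ε = v²/2 − μ/r = -9.442×10⁶ J/kg, so a = −μ/(2ε) = 2.111×10⁷ m.
The apsides satisfy r_p + r_a = 2a, so the perigee radius is 2a − r_a = 7.875×10⁶ m = 7874.9 km.

perigee radius ≈ 7870 km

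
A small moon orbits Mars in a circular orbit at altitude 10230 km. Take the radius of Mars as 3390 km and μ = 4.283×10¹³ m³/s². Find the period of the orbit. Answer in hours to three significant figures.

r = 3390 + 10230 = 13620 km = 1.3620×10⁷ m.
Kepler's third law: T = 2π√(r³/μ) = 2π√((1.362×10⁷)³ / 4.283×10¹³).
r³/μ = 5.899×10⁷ s², so T = 2π × 7.681×10³ = 4.826×10⁴ s.
Converting: 4.826×10⁴ s ÷ 3600 = 13.41 hours.

T ≈ 13.4 hours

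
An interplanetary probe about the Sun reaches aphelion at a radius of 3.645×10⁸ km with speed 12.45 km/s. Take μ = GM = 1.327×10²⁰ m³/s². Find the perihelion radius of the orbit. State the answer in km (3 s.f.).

r_a = 3.645×10¹¹ m.
Specific energy ε = v²/2 − μ/r = -2.866×10⁸ J/kg, so a = −μ/(2ε) = 2.315×10¹¹ m.
The apsides satisfy r_p + r_a = 2a, so the perihelion radius is 2a − r_a = 9.858×10¹⁰ m = 9.8581×10⁷ km.

perihelion radius ≈ 9.86×10⁷ km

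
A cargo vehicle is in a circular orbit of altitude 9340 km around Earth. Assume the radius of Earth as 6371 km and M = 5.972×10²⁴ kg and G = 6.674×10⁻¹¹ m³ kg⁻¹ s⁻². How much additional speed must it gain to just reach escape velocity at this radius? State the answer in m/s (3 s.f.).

μ = GM = 6.674×10⁻¹¹ × 5.972×10²⁴ = 3.986×10¹⁴ m³/s².
r = 6371 + 9340 = 15711 km = 1.5711×10⁷ m.
Circular speed v_c = √(μ/r) = 5037 m/s.
Escape speed v_esc = √(2μ/r) = √2 × v_c = 7123 m/s.
Δv = v_esc − v_c = 2086 m/s.

Δv ≈ 2090 m/s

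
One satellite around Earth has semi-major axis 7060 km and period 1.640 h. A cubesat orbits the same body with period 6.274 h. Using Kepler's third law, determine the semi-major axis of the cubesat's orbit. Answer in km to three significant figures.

Kepler's third law: a³ ∝ T², so a₂ = a₁ (T₂/T₁)^(2/3).
T₂/T₁ = 3.826, (T₂/T₁)^(2/3) = 2.446.
a₂ = 7060 × 2.446 = 17270 km.

a₂ ≈ 17300 km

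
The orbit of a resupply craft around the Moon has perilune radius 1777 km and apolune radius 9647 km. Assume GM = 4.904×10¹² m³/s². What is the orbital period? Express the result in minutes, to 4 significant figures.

T ≈ 645.6 minutes

Semi-major axis a = (r_p + r_a)/2 = (1777.0 + 9647.0)/2 = 5712.0 km = 5.712×10⁶ m.
By Kepler's third law T = 2π√(a³/μ) = 2π × 6.165×10³ = 3.873×10⁴ s.
= 645.6 minutes.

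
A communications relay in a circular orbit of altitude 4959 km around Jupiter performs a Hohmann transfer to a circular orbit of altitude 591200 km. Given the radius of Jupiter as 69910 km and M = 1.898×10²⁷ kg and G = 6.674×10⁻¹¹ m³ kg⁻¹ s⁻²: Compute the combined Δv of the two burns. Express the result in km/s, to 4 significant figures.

Δv_total ≈ 21.60 km/s

μ = GM = 6.674×10⁻¹¹ × 1.898×10²⁷ = 1.267×10¹⁷ m³/s².
r₁ = 69910 + 4959 = 74869 km = 7.4869×10⁷ m.
r₂ = 69910 + 591200 = 661110 km = 6.6111×10⁸ m.
Transfer ellipse a_t = (r₁ + r₂)/2 = 3.680×10⁸ m.
At r₁: circular v_c1 = √(μ/r₁) = 41130 m/s; transfer-perijove v_p = √[μ(2/r₁ − 1/a_t)] = 55130 m/s.
Δv₁ = v_p − v_c1 = 14000 m/s.
At r₂: circular v_c2 = √(μ/r₂) = 13840 m/s; transfer-apojove v_a = √[μ(2/r₂ − 1/a_t)] = 6244 m/s.
Δv₂ = v_c2 − v_a = 7599 m/s.
Total Δv = Δv₁ + Δv₂ = 21600 m/s = 21.60 km/s.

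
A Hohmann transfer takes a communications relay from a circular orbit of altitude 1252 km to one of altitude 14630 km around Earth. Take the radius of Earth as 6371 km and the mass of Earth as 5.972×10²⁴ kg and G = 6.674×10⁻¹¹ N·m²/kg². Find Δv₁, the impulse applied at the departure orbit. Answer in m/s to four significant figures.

Δv ≈ 1528 m/s

μ = GM = 6.674×10⁻¹¹ × 5.972×10²⁴ = 3.986×10¹⁴ m³/s².
r₁ = 6371 + 1252 = 7623.0 km = 7.6230×10⁶ m.
r₂ = 6371 + 14630 = 21001 km = 2.1001×10⁷ m.
Transfer ellipse a_t = (r₁ + r₂)/2 = 1.431×10⁷ m.
At r₁: circular v_c1 = √(μ/r₁) = 7231 m/s; transfer-perigee v_p = √[μ(2/r₁ − 1/a_t)] = 8759 m/s.
Δv₁ = v_p − v_c1 = 1528 m/s.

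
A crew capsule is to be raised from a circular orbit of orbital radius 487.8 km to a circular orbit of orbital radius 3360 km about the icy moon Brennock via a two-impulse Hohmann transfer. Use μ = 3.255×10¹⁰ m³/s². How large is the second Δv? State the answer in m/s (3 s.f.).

r₁ = 487.8 km = 4.878×10⁵ m.
r₂ = 3360 km = 3.360×10⁶ m.
Transfer ellipse a_t = (r₁ + r₂)/2 = 1.924×10⁶ m.
At r₁: circular v_c1 = √(μ/r₁) = 258.3 m/s; transfer-periapsis v_p = √[μ(2/r₁ − 1/a_t)] = 341.4 m/s.
At r₂: circular v_c2 = √(μ/r₂) = 98.43 m/s; transfer-apoapsis v_a = √[μ(2/r₂ − 1/a_t)] = 49.56 m/s.
Δv₂ = v_c2 − v_a = 48.86 m/s.

Δv ≈ 48.9 m/s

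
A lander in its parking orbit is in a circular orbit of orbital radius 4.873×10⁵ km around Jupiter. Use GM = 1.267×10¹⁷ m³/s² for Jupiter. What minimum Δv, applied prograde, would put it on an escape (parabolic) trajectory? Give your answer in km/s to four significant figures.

r = 4.873×10⁵ km = 4.873×10⁸ m.
Circular speed v_c = √(μ/r) = 16120 m/s.
Escape speed v_esc = √(2μ/r) = √2 × v_c = 22800 m/s.
Δv = v_esc − v_c = 6679 m/s = 6.679 km/s.

Δv ≈ 6.679 km/s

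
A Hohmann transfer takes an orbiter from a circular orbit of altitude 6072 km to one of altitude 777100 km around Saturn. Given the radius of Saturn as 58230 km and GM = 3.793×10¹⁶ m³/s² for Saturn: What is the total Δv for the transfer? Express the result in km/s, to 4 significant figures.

r₁ = 58230 + 6072 = 64302 km = 6.4302×10⁷ m.
r₂ = 58230 + 777100 = 835330 km = 8.3533×10⁸ m.
Transfer ellipse a_t = (r₁ + r₂)/2 = 4.498×10⁸ m.
At r₁: circular v_c1 = √(μ/r₁) = 24290 m/s; transfer-perikrone v_p = √[μ(2/r₁ − 1/a_t)] = 33100 m/s.
Δv₁ = v_p − v_c1 = 8810 m/s.
At r₂: circular v_c2 = √(μ/r₂) = 6738 m/s; transfer-apokrone v_a = √[μ(2/r₂ − 1/a_t)] = 2548 m/s.
Δv₂ = v_c2 − v_a = 4191 m/s.
Total Δv = Δv₁ + Δv₂ = 13000 m/s = 13.00 km/s.

Δv_total ≈ 13.00 km/s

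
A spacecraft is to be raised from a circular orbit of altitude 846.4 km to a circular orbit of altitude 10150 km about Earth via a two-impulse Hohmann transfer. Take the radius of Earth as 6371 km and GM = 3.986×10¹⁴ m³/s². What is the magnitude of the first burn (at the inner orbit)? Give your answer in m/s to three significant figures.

r₁ = 6371 + 846.4 = 7217.4 km = 7.2174×10⁶ m.
r₂ = 6371 + 10150 = 16521 km = 1.6521×10⁷ m.
Transfer ellipse a_t = (r₁ + r₂)/2 = 1.187×10⁷ m.
At r₁: circular v_c1 = √(μ/r₁) = 7432 m/s; transfer-perigee v_p = √[μ(2/r₁ − 1/a_t)] = 8768 m/s.
Δv₁ = v_p − v_c1 = 1336 m/s.

Δv ≈ 1340 m/s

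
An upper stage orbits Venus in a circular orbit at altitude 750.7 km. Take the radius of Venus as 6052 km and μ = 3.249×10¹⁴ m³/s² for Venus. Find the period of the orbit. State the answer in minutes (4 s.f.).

r = 6052 + 750.7 = 6802.7 km = 6.8027×10⁶ m.
Kepler's third law: T = 2π√(r³/μ) = 2π√((6.803×10⁶)³ / 3.249×10¹⁴).
r³/μ = 9.689×10⁵ s², so T = 2π × 9.843×10² = 6.185×10³ s.
Converting: 6.185×10³ s ÷ 60.00 = 103.1 minutes.

T ≈ 103.1 minutes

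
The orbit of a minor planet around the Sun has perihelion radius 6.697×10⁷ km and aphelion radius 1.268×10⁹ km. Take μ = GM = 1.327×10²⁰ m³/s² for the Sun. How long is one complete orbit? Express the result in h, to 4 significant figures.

Semi-major axis a = (r_p + r_a)/2 = (6.6970×10⁷ + 1.2680×10⁹)/2 = 6.6748×10⁸ km = 6.675×10¹¹ m.
By Kepler's third law T = 2π√(a³/μ) = 2π × 4.734×10⁷ = 2.974×10⁸ s.
= 82620 h.

T ≈ 82620 h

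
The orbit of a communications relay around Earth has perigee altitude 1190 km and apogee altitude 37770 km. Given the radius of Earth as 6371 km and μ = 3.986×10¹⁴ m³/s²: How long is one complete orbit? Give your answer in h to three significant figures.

r_p = 6371 + 1190 = 7561.0 km = 7.5610×10⁶ m.
r_a = 6371 + 37770 = 44141 km = 4.4141×10⁷ m.
Semi-major axis a = (r_p + r_a)/2 = (7561.0 + 44141)/2 = 25851 km = 2.585×10⁷ m.
By Kepler's third law T = 2π√(a³/μ) = 2π × 6.583×10³ = 4.136×10⁴ s.
= 11.49 h.

T ≈ 11.5 h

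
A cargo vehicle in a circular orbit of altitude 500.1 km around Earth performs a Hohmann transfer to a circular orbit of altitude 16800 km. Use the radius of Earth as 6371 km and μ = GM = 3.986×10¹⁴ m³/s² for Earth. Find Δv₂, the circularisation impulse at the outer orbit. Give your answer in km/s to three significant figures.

r₁ = 6371 + 500.1 = 6871.1 km = 6.8711×10⁶ m.
r₂ = 6371 + 16800 = 23171 km = 2.3171×10⁷ m.
Transfer ellipse a_t = (r₁ + r₂)/2 = 1.502×10⁷ m.
At r₁: circular v_c1 = √(μ/r₁) = 7617 m/s; transfer-perigee v_p = √[μ(2/r₁ − 1/a_t)] = 9460 m/s.
At r₂: circular v_c2 = √(μ/r₂) = 4148 m/s; transfer-apogee v_a = √[μ(2/r₂ − 1/a_t)] = 2805 m/s.
Δv₂ = v_c2 − v_a = 1342 m/s.
= 1.342 km/s.

Δv ≈ 1.34 km/s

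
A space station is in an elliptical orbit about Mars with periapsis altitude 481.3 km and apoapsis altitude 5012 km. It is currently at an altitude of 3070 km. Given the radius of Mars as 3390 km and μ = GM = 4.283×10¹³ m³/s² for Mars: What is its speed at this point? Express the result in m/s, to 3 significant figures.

r_p = 3390 + 481.3 = 3871.3 km = 3.8713×10⁶ m.
r_a = 3390 + 5012 = 8402.0 km = 8.4020×10⁶ m.
r = 3390 + 3070 = 6460.0 km = 6.460×10⁶ m.
Semi-major axis a = (r_p + r_a)/2 = 6136.6 km = 6.137×10⁶ m.
Vis-viva: v² = μ(2/r − 1/a) = 4.283×10¹³ × (3.096×10⁻⁷ − 1.630×10⁻⁷) = 6.281×10⁶ m²/s².
v = 2506 m/s.

v ≈ 2510 m/s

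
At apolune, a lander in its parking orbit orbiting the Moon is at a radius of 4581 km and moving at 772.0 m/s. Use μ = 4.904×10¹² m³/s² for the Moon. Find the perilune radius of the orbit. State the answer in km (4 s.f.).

perilune radius ≈ 1767 km

r_a = 4.581×10⁶ m.
Specific energy ε = v²/2 − μ/r = -7.725×10⁵ J/kg, so a = −μ/(2ε) = 3.174×10⁶ m.
The apsides satisfy r_p + r_a = 2a, so the perilune radius is 2a − r_a = 1.767×10⁶ m = 1767.1 km.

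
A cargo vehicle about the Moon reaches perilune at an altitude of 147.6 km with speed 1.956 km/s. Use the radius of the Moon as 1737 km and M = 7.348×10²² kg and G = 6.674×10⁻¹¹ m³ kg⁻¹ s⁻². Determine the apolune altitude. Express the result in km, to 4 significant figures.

μ = GM = 6.674×10⁻¹¹ × 7.348×10²² = 4.904×10¹² m³/s².
r_p = 1737 + 147.6 = 1884.6 km = 1.885×10⁶ m.
Specific energy ε = v²/2 − μ/r = -6.892×10⁵ J/kg, so a = −μ/(2ε) = 3.558×10⁶ m.
The apsides satisfy r_p + r_a = 2a, so the apolune radius is 2a − r_p = 5.231×10⁶ m = 5230.9 km.
Apolune altitude = 5230.9 − 1737 = 3493.9 km.

apolune altitude ≈ 3494 km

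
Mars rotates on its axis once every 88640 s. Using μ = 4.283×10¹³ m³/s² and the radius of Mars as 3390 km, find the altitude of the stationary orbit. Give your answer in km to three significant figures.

A synchronous orbit has period T, so by Kepler's third law a = (μT²/4π²)^(1/3).
μT²/4π² = 4.283×10¹³ × (8.864×10⁴)² / 39.48 = 8.524×10²¹ m³.
a = 2.043×10⁷ m = 20428 km.
Altitude h = a − R = 20428 − 3390 = 17038 km.

h_sync ≈ 17000 km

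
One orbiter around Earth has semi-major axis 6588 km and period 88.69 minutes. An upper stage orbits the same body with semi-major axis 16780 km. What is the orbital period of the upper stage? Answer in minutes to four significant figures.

Kepler's third law: T² ∝ a³, so T₂ = T₁ (a₂/a₁)^(3/2).
a₂/a₁ = 2.547, (a₂/a₁)^(3/2) = 4.065.
T₂ = 88.69 × 4.065 = 360.5 minutes.

T₂ ≈ 360.5 minutes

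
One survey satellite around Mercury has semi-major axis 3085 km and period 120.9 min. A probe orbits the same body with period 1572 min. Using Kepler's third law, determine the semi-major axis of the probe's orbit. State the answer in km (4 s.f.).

Kepler's third law: a³ ∝ T², so a₂ = a₁ (T₂/T₁)^(2/3).
T₂/T₁ = 13.00, (T₂/T₁)^(2/3) = 5.529.
a₂ = 3085 × 5.529 = 17060 km.

a₂ ≈ 17060 km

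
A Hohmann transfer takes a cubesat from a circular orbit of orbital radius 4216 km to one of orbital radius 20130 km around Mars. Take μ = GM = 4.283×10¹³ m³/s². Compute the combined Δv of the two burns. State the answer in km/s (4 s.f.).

Δv_total ≈ 1.512 km/s

r₁ = 4216 km = 4.216×10⁶ m.
r₂ = 20130 km = 2.013×10⁷ m.
Transfer ellipse a_t = (r₁ + r₂)/2 = 1.217×10⁷ m.
At r₁: circular v_c1 = √(μ/r₁) = 3187 m/s; transfer-periapsis v_p = √[μ(2/r₁ − 1/a_t)] = 4099 m/s.
Δv₁ = v_p − v_c1 = 911.4 m/s.
At r₂: circular v_c2 = √(μ/r₂) = 1459 m/s; transfer-apoapsis v_a = √[μ(2/r₂ − 1/a_t)] = 858.4 m/s.
Δv₂ = v_c2 − v_a = 600.2 m/s.
Total Δv = Δv₁ + Δv₂ = 1512 m/s = 1.512 km/s.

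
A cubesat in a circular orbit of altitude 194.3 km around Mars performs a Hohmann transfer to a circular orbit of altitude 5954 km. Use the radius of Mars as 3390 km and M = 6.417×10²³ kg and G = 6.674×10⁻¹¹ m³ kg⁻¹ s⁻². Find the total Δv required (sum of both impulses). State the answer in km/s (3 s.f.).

μ = GM = 6.674×10⁻¹¹ × 6.417×10²³ = 4.283×10¹³ m³/s².
r₁ = 3390 + 194.3 = 3584.3 km = 3.5843×10⁶ m.
r₂ = 3390 + 5954 = 9344.0 km = 9.3440×10⁶ m.
Transfer ellipse a_t = (r₁ + r₂)/2 = 6.464×10⁶ m.
At r₁: circular v_c1 = √(μ/r₁) = 3457 m/s; transfer-periapsis v_p = √[μ(2/r₁ − 1/a_t)] = 4156 m/s.
Δv₁ = v_p − v_c1 = 699.3 m/s.
At r₂: circular v_c2 = √(μ/r₂) = 2141 m/s; transfer-apoapsis v_a = √[μ(2/r₂ − 1/a_t)] = 1594 m/s.
Δv₂ = v_c2 − v_a = 546.7 m/s.
Total Δv = Δv₁ + Δv₂ = 1246 m/s = 1.246 km/s.

Δv_total ≈ 1.25 km/s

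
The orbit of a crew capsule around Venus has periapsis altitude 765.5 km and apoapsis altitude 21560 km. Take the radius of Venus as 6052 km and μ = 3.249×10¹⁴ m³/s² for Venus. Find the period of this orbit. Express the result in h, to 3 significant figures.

r_p = 6052 + 765.5 = 6817.5 km = 6.8175×10⁶ m.
r_a = 6052 + 21560 = 27612 km = 2.7612×10⁷ m.
Semi-major axis a = (r_p + r_a)/2 = (6817.5 + 27612)/2 = 17215 km = 1.721×10⁷ m.
By Kepler's third law T = 2π√(a³/μ) = 2π × 3.963×10³ = 2.490×10⁴ s.
= 6.916 h.

T ≈ 6.92 h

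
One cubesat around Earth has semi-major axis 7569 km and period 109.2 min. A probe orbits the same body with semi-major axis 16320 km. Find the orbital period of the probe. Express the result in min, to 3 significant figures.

T₂ ≈ 346 min

Kepler's third law: T² ∝ a³, so T₂ = T₁ (a₂/a₁)^(3/2).
a₂/a₁ = 2.156, (a₂/a₁)^(3/2) = 3.166.
T₂ = 109.2 × 3.166 = 345.7 min.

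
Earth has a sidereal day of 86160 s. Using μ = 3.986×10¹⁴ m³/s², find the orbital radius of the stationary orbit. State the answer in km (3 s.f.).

r_sync ≈ 42200 km

A synchronous orbit has period T, so by Kepler's third law a = (μT²/4π²)^(1/3).
μT²/4π² = 3.986×10¹⁴ × (8.616×10⁴)² / 39.48 = 7.495×10²² m³.
a = 4.216×10⁷ m = 42163 km.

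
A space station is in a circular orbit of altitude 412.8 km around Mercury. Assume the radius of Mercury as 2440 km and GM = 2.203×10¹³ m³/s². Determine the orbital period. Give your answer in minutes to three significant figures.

r = 2440 + 412.8 = 2852.8 km = 2.8528×10⁶ m.
Kepler's third law: T = 2π√(r³/μ) = 2π√((2.853×10⁶)³ / 2.203×10¹³).
r³/μ = 1.054×10⁶ s², so T = 2π × 1.027×10³ = 6.450×10³ s.
Converting: 6.450×10³ s ÷ 60.00 = 107.5 minutes.

T ≈ 108 minutes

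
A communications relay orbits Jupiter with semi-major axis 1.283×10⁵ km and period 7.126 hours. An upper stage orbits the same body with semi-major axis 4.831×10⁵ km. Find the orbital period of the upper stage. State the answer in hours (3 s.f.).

Kepler's third law: T² ∝ a³, so T₂ = T₁ (a₂/a₁)^(3/2).
a₂/a₁ = 3.765, (a₂/a₁)^(3/2) = 7.307.
T₂ = 7.126 × 7.307 = 52.07 hours.

T₂ ≈ 52.1 hours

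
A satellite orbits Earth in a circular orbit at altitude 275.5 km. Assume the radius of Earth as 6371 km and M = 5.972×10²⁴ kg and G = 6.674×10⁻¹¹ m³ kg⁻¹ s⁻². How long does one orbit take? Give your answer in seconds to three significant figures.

μ = GM = 6.674×10⁻¹¹ × 5.972×10²⁴ = 3.986×10¹⁴ m³/s².
r = 6371 + 275.5 = 6646.5 km = 6.6465×10⁶ m.
Kepler's third law: T = 2π√(r³/μ) = 2π√((6.646×10⁶)³ / 3.986×10¹⁴).
r³/μ = 7.367×10⁵ s², so T = 2π × 8.583×10² = 5.393×10³ s.

T ≈ 5390 seconds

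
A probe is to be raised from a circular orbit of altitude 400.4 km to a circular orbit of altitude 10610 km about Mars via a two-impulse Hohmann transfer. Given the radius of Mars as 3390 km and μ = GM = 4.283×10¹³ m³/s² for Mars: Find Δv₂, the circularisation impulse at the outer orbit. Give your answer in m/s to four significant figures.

Δv ≈ 607.3 m/s

r₁ = 3390 + 400.4 = 3790.4 km = 3.7904×10⁶ m.
r₂ = 3390 + 10610 = 14000 km = 1.4000×10⁷ m.
Transfer ellipse a_t = (r₁ + r₂)/2 = 8.895×10⁶ m.
At r₁: circular v_c1 = √(μ/r₁) = 3361 m/s; transfer-periapsis v_p = √[μ(2/r₁ − 1/a_t)] = 4217 m/s.
At r₂: circular v_c2 = √(μ/r₂) = 1749 m/s; transfer-apoapsis v_a = √[μ(2/r₂ − 1/a_t)] = 1142 m/s.
Δv₂ = v_c2 − v_a = 607.3 m/s.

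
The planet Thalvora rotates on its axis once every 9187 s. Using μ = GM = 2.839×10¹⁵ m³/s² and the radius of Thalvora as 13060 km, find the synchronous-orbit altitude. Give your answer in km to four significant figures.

h_sync ≈ 5181 km

A synchronous orbit has period T, so by Kepler's third law a = (μT²/4π²)^(1/3).
μT²/4π² = 2.839×10¹⁵ × (9.187×10³)² / 39.48 = 6.070×10²¹ m³.
a = 1.824×10⁷ m = 18241 km.
Altitude h = a − R = 18241 − 13060 = 5181.1 km.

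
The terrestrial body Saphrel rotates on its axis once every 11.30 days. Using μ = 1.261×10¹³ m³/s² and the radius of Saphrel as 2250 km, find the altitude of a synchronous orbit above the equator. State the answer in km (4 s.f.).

T = 11.30 days = 9.763×10⁵ s.
A synchronous orbit has period T, so by Kepler's third law a = (μT²/4π²)^(1/3).
μT²/4π² = 1.261×10¹³ × (9.763×10⁵)² / 39.48 = 3.045×10²³ m³.
a = 6.727×10⁷ m = 67274 km.
Altitude h = a − R = 67274 − 2250 = 65024 km.

h_sync ≈ 65020 km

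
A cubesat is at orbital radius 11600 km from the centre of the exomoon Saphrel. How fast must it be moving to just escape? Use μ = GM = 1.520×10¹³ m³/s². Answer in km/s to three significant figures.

v_esc ≈ 1.62 km/s

r = 11600 km = 1.160×10⁷ m.
Escape speed v_esc = √(2μ/r) = √(2 × 1.520×10¹³ / 1.160×10⁷) = √(2.621×10⁶) = 1619 m/s.
= 1.619 km/s.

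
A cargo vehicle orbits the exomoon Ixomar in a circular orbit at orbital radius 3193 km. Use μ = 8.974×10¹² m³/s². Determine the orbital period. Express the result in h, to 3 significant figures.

T ≈ 3.32 h

r = 3193 km = 3.193×10⁶ m.
Kepler's third law: T = 2π√(r³/μ) = 2π√((3.193×10⁶)³ / 8.974×10¹²).
r³/μ = 3.628×10⁶ s², so T = 2π × 1.905×10³ = 1.197×10⁴ s.
Converting: 1.197×10⁴ s ÷ 3600 = 3.324 h.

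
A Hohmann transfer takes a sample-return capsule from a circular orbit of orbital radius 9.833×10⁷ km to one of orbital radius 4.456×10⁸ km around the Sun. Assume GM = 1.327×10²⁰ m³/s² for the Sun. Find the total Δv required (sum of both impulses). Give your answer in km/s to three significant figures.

r₁ = 9.833×10⁷ km = 9.833×10¹⁰ m.
r₂ = 4.456×10⁸ km = 4.456×10¹¹ m.
Transfer ellipse a_t = (r₁ + r₂)/2 = 2.720×10¹¹ m.
At r₁: circular v_c1 = √(μ/r₁) = 36740 m/s; transfer-perihelion v_p = √[μ(2/r₁ − 1/a_t)] = 47020 m/s.
Δv₁ = v_p − v_c1 = 10290 m/s.
At r₂: circular v_c2 = √(μ/r₂) = 17260 m/s; transfer-aphelion v_a = √[μ(2/r₂ − 1/a_t)] = 10380 m/s.
Δv₂ = v_c2 − v_a = 6880 m/s.
Total Δv = Δv₁ + Δv₂ = 17170 m/s = 17.17 km/s.

Δv_total ≈ 17.2 km/s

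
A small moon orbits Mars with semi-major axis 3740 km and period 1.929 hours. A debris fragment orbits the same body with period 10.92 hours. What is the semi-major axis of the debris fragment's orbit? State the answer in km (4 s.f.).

a₂ ≈ 11880 km

Kepler's third law: a³ ∝ T², so a₂ = a₁ (T₂/T₁)^(2/3).
T₂/T₁ = 5.661, (T₂/T₁)^(2/3) = 3.176.
a₂ = 3740 × 3.176 = 11880 km.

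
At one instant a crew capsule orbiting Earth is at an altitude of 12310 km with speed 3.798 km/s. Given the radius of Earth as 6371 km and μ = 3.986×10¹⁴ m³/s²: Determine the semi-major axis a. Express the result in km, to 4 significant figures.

a ≈ 14110 km

r = 6371 + 12310 = 18681 km = 1.868×10⁷ m.
Specific orbital energy ε = v²/2 − μ/r = (3798)²/2 − 3.986×10¹⁴/1.868×10⁷ = -1.412×10⁷ J/kg.
Since ε = −μ/(2a), a = −μ/(2ε) = 1.411×10⁷ m = 14110 km.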